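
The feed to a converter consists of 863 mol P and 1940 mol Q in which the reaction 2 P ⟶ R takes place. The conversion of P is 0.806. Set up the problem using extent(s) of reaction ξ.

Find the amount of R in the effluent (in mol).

P reacted = 0.806 × 863 = 695.6 mol; ν_P = −2, so ξ = 695.6/2 = 347.8 mol.
Outlet amounts (n = n₀ + ν ξ):
  P: 863 − 2(347.8) = 167.4
  R: 0 + 1(347.8) = 347.8
  Q: 1940 (inert)

348 mol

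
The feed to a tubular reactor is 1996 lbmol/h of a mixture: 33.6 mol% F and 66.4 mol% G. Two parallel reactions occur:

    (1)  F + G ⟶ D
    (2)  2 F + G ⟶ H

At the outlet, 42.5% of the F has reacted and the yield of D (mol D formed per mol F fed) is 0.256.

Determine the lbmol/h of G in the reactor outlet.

Yield of D: 1ξ₁ / 670.7 = 0.256 → ξ₁ = 171.7 lbmol/h.
Conversion of F: 1ξ₁ + 2ξ₂ = 0.425 × 670.7 = 285 → ξ₂ = 56.67 lbmol/h.
Outlet amounts (n = n₀ + Σ ν·ξ):
  F: 670.7 − 1(171.7) − 2(56.67) = 385.6
  G: 1325 − 1(171.7) − 1(56.67) = 1097
  D: 0 + 1(171.7) = 171.7
  H: 0 + 1(56.67) = 56.67

1100 lbmol/h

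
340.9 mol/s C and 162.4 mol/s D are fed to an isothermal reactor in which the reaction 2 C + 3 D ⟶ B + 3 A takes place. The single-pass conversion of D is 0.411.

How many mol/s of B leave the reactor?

22.2 mol/s

D reacted = 0.411 × 162.4 = 66.75 mol/s; ν_D = −3, so ξ = 66.75/3 = 22.25 mol/s.
Outlet amounts (n = n₀ + ν ξ):
  C: 340.9 − 2(22.25) = 296.4
  D: 162.4 − 3(22.25) = 95.65
  B: 0 + 1(22.25) = 22.25
  A: 0 + 3(22.25) = 66.75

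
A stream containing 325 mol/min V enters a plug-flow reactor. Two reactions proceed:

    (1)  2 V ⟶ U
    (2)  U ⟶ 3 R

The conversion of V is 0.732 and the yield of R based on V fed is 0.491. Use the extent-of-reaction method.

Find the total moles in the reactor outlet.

312 mol/min

Conversion of V: V consumed = 2ξ₁ = 0.732 × 325 → ξ₁ = 119 mol/min.
Yield of R: 3ξ₂ / 325 = 0.491 → ξ₂ = 53.19 mol/min.
Outlet amounts (n = n₀ + Σ ν·ξ):
  V: 325 − 2(119) = 87.1
  U: 0 + 1(119) − 1(53.19) = 65.76
  R: 0 + 3(53.19) = 159.6
Total out = 87.1 + 65.76 + 159.6 = 312.4 mol/min.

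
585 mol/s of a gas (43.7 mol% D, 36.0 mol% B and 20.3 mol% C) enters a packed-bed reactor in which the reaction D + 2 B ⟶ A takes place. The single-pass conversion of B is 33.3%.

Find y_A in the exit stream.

B reacted = 0.333 × 210.6 = 70.13 mol/s; ν_B = −2, so ξ = 70.13/2 = 35.06 mol/s.
Outlet amounts (n = n₀ + ν ξ):
  D: 255.6 − 1(35.06) = 220.6
  B: 210.6 − 2(35.06) = 140.5
  A: 0 + 1(35.06) = 35.06
  C: 118.8 (inert)
Total out = 514.9 mol/s; y_A = 35.06 / 514.9 = 0.0681.

0.0681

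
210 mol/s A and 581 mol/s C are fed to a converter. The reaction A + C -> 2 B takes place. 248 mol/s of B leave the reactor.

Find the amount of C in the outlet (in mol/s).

457 mol/s

For B: n = n₀ + 2ξ → 248 = 0 + 2ξ, giving ξ = 124 mol/s.
Outlet amounts (n = n₀ + ν ξ):
  A: 210 − 1(124) = 86
  C: 581 − 1(124) = 457
  B: 0 + 2(124) = 248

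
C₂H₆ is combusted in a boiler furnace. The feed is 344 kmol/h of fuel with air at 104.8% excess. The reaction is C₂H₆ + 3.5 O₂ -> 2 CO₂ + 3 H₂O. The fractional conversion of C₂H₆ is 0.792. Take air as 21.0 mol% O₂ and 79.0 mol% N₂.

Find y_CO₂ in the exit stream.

Stoichiometric O₂ = 3.5 × 344 = 1204 kmol/h; O₂ fed = 1204 × 2.048 = 2466 kmol/h.
N₂ fed = 2466 × 79/21 = 9276 kmol/h.
Fuel reacted = 0.792 × 344 → ξ = 272.4 kmol/h.
Outlet (n = n₀ + ν ξ):
  C₂H₆: 344 − 1(272.4) = 71.55
  O₂: 2466 − 3.5(272.4) = 1512
  N₂: 9276 (inert)
  CO₂: 0 + 2(272.4) = 544.9
  H₂O: 0 + 3(272.4) = 817.3
Total out = 12220 kmol/h; y_CO₂ = 544.9 / 12220 = 0.04458.

0.0446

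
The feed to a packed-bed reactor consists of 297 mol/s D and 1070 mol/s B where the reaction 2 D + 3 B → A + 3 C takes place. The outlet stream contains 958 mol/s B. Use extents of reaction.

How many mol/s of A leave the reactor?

37.3 mol/s

For B: n = n₀ − 3ξ → 958 = 1070 − 3ξ, giving ξ = 37.33 mol/s.
Outlet amounts (n = n₀ + ν ξ):
  D: 297 − 2(37.33) = 222.3
  B: 1070 − 3(37.33) = 958
  A: 0 + 1(37.33) = 37.33
  C: 0 + 3(37.33) = 112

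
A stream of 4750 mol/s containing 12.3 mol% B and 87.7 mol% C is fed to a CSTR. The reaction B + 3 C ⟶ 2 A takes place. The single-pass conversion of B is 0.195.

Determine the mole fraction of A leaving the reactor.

B reacted = 0.195 × 584.2 = 113.9 mol/s; ν_B = −1, so ξ = 113.9/1 = 113.9 mol/s.
Outlet amounts (n = n₀ + ν ξ):
  B: 584.2 − 1(113.9) = 470.3
  C: 4166 − 3(113.9) = 3824
  A: 0 + 2(113.9) = 227.9
Total out = 4522 mol/s; y_A = 227.9 / 4522 = 0.05039.

0.0504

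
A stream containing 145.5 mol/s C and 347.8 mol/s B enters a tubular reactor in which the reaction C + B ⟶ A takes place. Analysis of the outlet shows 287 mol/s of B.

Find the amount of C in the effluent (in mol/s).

For B: n = n₀ − 1ξ → 287 = 347.8 − 1ξ, giving ξ = 60.8 mol/s.
Outlet amounts (n = n₀ + ν ξ):
  C: 145.5 − 1(60.8) = 84.7
  B: 347.8 − 1(60.8) = 287
  A: 0 + 1(60.8) = 60.8

84.7 mol/s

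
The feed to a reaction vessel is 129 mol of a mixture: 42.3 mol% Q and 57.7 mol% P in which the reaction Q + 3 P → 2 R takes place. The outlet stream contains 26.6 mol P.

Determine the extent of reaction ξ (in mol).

ξ = 15.9 mol

For P: n = n₀ − 3ξ → 26.6 = 74.43 − 3ξ, giving ξ = 15.94 mol.
Outlet amounts (n = n₀ + ν ξ):
  Q: 54.57 − 1(15.94) = 38.62
  P: 74.43 − 3(15.94) = 26.6
  R: 0 + 2(15.94) = 31.89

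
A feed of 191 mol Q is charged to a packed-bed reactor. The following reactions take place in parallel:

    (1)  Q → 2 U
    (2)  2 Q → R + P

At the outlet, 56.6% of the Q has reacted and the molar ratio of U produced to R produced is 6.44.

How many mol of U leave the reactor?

Conversion of Q: Q consumed = 0.566 × 191 = 108.1 mol = 1ξ₁ + 2ξ₂.
Selectivity: 2ξ₁ / (1ξ₂) = 6.44 → ξ₁ = 3.22 ξ₂.
Substitute: (1·3.22 + 2) ξ₂ = 108.1 → ξ₂ = 20.71 mol, ξ₁ = 66.69 mol.
Outlet amounts (n = n₀ + Σ ν·ξ):
  Q: 191 − 1(66.69) − 2(20.71) = 82.89
  U: 0 + 2(66.69) = 133.4
  R: 0 + 1(20.71) = 20.71
  P: 0 + 1(20.71) = 20.71

133 mol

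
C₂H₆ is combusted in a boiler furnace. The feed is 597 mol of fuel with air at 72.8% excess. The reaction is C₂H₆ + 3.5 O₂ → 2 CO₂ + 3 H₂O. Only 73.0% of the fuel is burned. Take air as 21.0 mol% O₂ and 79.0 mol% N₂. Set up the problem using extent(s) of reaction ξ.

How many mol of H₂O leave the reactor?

Stoichiometric O₂ = 3.5 × 597 = 2090 mol; O₂ fed = 2090 × 1.728 = 3611 mol.
N₂ fed = 3611 × 79/21 = 13580 mol.
Fuel reacted = 0.73 × 597 → ξ = 435.8 mol.
Outlet (n = n₀ + ν ξ):
  C₂H₆: 597 − 1(435.8) = 161.2
  O₂: 3611 − 3.5(435.8) = 2085
  N₂: 13580 (inert)
  CO₂: 0 + 2(435.8) = 871.6
  H₂O: 0 + 3(435.8) = 1307

1310 mol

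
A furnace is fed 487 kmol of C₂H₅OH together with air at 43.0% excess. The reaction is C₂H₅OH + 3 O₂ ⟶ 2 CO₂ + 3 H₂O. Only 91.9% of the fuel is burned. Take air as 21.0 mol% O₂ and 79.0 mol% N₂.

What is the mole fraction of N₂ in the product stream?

0.722

Stoichiometric O₂ = 3 × 487 = 1461 kmol; O₂ fed = 1461 × 1.430 = 2089 kmol.
N₂ fed = 2089 × 79/21 = 7859 kmol.
Fuel reacted = 0.919 × 487 → ξ = 447.6 kmol.
Outlet (n = n₀ + ν ξ):
  C₂H₅OH: 487 − 1(447.6) = 39.45
  O₂: 2089 − 3(447.6) = 746.6
  N₂: 7859 (inert)
  CO₂: 0 + 2(447.6) = 895.1
  H₂O: 0 + 3(447.6) = 1343
Total out = 10880 kmol; y_N₂ = 7859 / 10880 = 0.7222.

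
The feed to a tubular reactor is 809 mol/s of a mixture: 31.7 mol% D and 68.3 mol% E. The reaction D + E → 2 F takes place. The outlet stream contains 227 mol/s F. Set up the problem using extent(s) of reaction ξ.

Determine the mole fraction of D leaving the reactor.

0.177

For F: n = n₀ + 2ξ → 227 = 0 + 2ξ, giving ξ = 113.5 mol/s.
Outlet amounts (n = n₀ + ν ξ):
  D: 256.5 − 1(113.5) = 143
  E: 552.5 − 1(113.5) = 439
  F: 0 + 2(113.5) = 227
Total out = 809 mol/s; y_D = 143 / 809 = 0.1767.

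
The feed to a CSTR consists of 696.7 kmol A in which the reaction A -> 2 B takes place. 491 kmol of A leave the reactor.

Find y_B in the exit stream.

For A: n = n₀ − 1ξ → 491 = 696.7 − 1ξ, giving ξ = 205.7 kmol.
Outlet amounts (n = n₀ + ν ξ):
  A: 696.7 − 1(205.7) = 491
  B: 0 + 2(205.7) = 411.4
Total out = 902.4 kmol; y_B = 411.4 / 902.4 = 0.4559.

0.456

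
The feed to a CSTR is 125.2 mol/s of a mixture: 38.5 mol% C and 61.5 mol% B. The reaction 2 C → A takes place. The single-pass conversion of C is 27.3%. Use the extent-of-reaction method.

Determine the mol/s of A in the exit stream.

6.58 mol/s

C reacted = 0.273 × 48.2 = 13.16 mol/s; ν_C = −2, so ξ = 13.16/2 = 6.58 mol/s.
Outlet amounts (n = n₀ + ν ξ):
  C: 48.2 − 2(6.58) = 35.04
  A: 0 + 1(6.58) = 6.58
  B: 77 (inert)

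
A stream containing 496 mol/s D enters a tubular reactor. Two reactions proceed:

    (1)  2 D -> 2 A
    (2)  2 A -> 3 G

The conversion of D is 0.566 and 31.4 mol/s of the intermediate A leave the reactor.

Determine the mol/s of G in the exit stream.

Conversion of D: D consumed = 2ξ₁ = 0.566 × 496 → ξ₁ = 140.4 mol/s.
A balance: n_A = 0 + 2ξ₁ − 2ξ₂ = 31.4 → ξ₂ = (2·140.4 − 31.4)/2 = 124.7 mol/s.
Outlet amounts (n = n₀ + Σ ν·ξ):
  D: 496 − 2(140.4) = 215.3
  A: 0 + 2(140.4) − 2(124.7) = 31.4
  G: 0 + 3(124.7) = 374

374 mol/s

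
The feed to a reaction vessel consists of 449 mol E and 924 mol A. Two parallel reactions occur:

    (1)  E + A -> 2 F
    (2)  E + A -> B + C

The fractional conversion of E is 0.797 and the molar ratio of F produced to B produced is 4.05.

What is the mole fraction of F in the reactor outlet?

0.349

Conversion of E: E consumed = 0.797 × 449 = 357.9 mol = 1ξ₁ + 1ξ₂.
Selectivity: 2ξ₁ / (1ξ₂) = 4.05 → ξ₁ = 2.025 ξ₂.
Substitute: (1·2.025 + 1) ξ₂ = 357.9 → ξ₂ = 118.3 mol, ξ₁ = 239.6 mol.
Outlet amounts (n = n₀ + Σ ν·ξ):
  E: 449 − 1(239.6) − 1(118.3) = 91.15
  A: 924 − 1(239.6) − 1(118.3) = 566.1
  F: 0 + 2(239.6) = 479.1
  B: 0 + 1(118.3) = 118.3
  C: 0 + 1(118.3) = 118.3
Total out = 1373 mol; y_F = 479.1 / 1373 = 0.349.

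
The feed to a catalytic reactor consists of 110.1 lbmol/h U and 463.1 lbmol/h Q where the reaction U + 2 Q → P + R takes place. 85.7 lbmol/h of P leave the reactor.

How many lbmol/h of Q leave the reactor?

292 lbmol/h

For P: n = n₀ + 1ξ → 85.7 = 0 + 1ξ, giving ξ = 85.7 lbmol/h.
Outlet amounts (n = n₀ + ν ξ):
  U: 110.1 − 1(85.7) = 24.4
  Q: 463.1 − 2(85.7) = 291.7
  P: 0 + 1(85.7) = 85.7
  R: 0 + 1(85.7) = 85.7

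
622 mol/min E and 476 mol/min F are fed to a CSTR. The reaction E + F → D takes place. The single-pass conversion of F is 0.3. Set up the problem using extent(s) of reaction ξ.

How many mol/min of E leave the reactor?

F reacted = 0.3 × 476 = 142.8 mol/min; ν_F = −1, so ξ = 142.8/1 = 142.8 mol/min.
Outlet amounts (n = n₀ + ν ξ):
  E: 622 − 1(142.8) = 479.2
  F: 476 − 1(142.8) = 333.2
  D: 0 + 1(142.8) = 142.8

479 mol/min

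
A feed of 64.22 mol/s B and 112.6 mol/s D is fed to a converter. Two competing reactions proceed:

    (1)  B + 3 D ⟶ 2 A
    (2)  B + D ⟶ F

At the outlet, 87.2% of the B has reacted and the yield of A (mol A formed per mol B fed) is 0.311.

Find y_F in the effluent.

0.415

Yield of A: 2ξ₁ / 64.22 = 0.311 → ξ₁ = 9.986 mol/s.
Conversion of B: 1ξ₁ + 1ξ₂ = 0.872 × 64.22 = 56 → ξ₂ = 46.01 mol/s.
Outlet amounts (n = n₀ + Σ ν·ξ):
  B: 64.22 − 1(9.986) − 1(46.01) = 8.22
  D: 112.6 − 3(9.986) − 1(46.01) = 36.63
  A: 0 + 2(9.986) = 19.97
  F: 0 + 1(46.01) = 46.01
Total out = 110.8 mol/s; y_F = 46.01 / 110.8 = 0.4152.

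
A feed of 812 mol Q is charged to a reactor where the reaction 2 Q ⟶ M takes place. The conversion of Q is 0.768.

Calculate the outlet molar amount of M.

Q reacted = 0.768 × 812 = 623.6 mol; ν_Q = −2, so ξ = 623.6/2 = 311.8 mol.
Outlet amounts (n = n₀ + ν ξ):
  Q: 812 − 2(311.8) = 188.4
  M: 0 + 1(311.8) = 311.8

312 mol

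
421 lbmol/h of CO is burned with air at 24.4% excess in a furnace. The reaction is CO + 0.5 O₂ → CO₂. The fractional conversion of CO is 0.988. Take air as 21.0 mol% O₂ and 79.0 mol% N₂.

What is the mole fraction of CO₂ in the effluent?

0.285

Stoichiometric O₂ = 0.5 × 421 = 210.5 lbmol/h; O₂ fed = 210.5 × 1.244 = 261.9 lbmol/h.
N₂ fed = 261.9 × 79/21 = 985.1 lbmol/h.
Fuel reacted = 0.988 × 421 → ξ = 415.9 lbmol/h.
Outlet (n = n₀ + ν ξ):
  CO: 421 − 1(415.9) = 5.052
  O₂: 261.9 − 0.5(415.9) = 53.89
  N₂: 985.1 (inert)
  CO₂: 0 + 1(415.9) = 415.9
Total out = 1460 lbmol/h; y_CO₂ = 415.9 / 1460 = 0.2849.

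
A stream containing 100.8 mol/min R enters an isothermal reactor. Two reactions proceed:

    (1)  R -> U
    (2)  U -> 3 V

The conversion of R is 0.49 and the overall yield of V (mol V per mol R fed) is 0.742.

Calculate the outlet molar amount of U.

Conversion of R: R consumed = 1ξ₁ = 0.49 × 100.8 → ξ₁ = 49.39 mol/min.
Yield of V: 3ξ₂ / 100.8 = 0.742 → ξ₂ = 24.93 mol/min.
Outlet amounts (n = n₀ + Σ ν·ξ):
  R: 100.8 − 1(49.39) = 51.41
  U: 0 + 1(49.39) − 1(24.93) = 24.46
  V: 0 + 3(24.93) = 74.79

24.5 mol/min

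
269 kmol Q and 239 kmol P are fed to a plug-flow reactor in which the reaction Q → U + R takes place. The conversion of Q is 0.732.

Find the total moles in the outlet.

Q reacted = 0.732 × 269 = 196.9 kmol; ν_Q = −1, so ξ = 196.9/1 = 196.9 kmol.
Outlet amounts (n = n₀ + ν ξ):
  Q: 269 − 1(196.9) = 72.09
  U: 0 + 1(196.9) = 196.9
  R: 0 + 1(196.9) = 196.9
  P: 239 (inert)
Total out = 72.09 + 196.9 + 196.9 + 239 = 704.9 kmol.

705 kmol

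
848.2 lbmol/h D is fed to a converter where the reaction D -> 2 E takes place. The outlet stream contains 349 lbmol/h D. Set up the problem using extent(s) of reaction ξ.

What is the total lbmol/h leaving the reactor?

For D: n = n₀ − 1ξ → 349 = 848.2 − 1ξ, giving ξ = 499.2 lbmol/h.
Outlet amounts (n = n₀ + ν ξ):
  D: 848.2 − 1(499.2) = 349
  E: 0 + 2(499.2) = 998.4
Total out = 349 + 998.4 = 1347 lbmol/h.

1350 lbmol/h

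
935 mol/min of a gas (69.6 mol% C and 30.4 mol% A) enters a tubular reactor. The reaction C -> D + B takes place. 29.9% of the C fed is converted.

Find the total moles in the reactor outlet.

1130 mol/min

C reacted = 0.299 × 650.8 = 194.6 mol/min; ν_C = −1, so ξ = 194.6/1 = 194.6 mol/min.
Outlet amounts (n = n₀ + ν ξ):
  C: 650.8 − 1(194.6) = 456.2
  D: 0 + 1(194.6) = 194.6
  B: 0 + 1(194.6) = 194.6
  A: 284.2 (inert)
Total out = 456.2 + 194.6 + 194.6 + 284.2 = 1130 mol/min.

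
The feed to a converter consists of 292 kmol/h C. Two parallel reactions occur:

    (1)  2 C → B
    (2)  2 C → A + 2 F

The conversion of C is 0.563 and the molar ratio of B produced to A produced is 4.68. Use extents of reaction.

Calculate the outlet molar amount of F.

28.9 kmol/h

Conversion of C: C consumed = 0.563 × 292 = 164.4 kmol/h = 2ξ₁ + 2ξ₂.
Selectivity: 1ξ₁ / (1ξ₂) = 4.68 → ξ₁ = 4.68 ξ₂.
Substitute: (2·4.68 + 2) ξ₂ = 164.4 → ξ₂ = 14.47 kmol/h, ξ₁ = 67.73 kmol/h.
Outlet amounts (n = n₀ + Σ ν·ξ):
  C: 292 − 2(67.73) − 2(14.47) = 127.6
  B: 0 + 1(67.73) = 67.73
  A: 0 + 1(14.47) = 14.47
  F: 0 + 2(14.47) = 28.94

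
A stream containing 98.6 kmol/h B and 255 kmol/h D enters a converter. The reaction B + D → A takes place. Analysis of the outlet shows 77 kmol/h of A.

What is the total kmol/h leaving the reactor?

For A: n = n₀ + 1ξ → 77 = 0 + 1ξ, giving ξ = 77 kmol/h.
Outlet amounts (n = n₀ + ν ξ):
  B: 98.6 − 1(77) = 21.6
  D: 255 − 1(77) = 178
  A: 0 + 1(77) = 77
Total out = 21.6 + 178 + 77 = 276.6 kmol/h.

277 kmol/h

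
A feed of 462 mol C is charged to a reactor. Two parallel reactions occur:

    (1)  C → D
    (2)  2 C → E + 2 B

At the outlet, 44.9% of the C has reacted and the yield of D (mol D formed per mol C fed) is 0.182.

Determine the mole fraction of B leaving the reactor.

Yield of D: 1ξ₁ / 462 = 0.182 → ξ₁ = 84.08 mol.
Conversion of C: 1ξ₁ + 2ξ₂ = 0.449 × 462 = 207.4 → ξ₂ = 61.68 mol.
Outlet amounts (n = n₀ + Σ ν·ξ):
  C: 462 − 1(84.08) − 2(61.68) = 254.6
  D: 0 + 1(84.08) = 84.08
  E: 0 + 1(61.68) = 61.68
  B: 0 + 2(61.68) = 123.4
Total out = 523.7 mol; y_B = 123.4 / 523.7 = 0.2356.

0.236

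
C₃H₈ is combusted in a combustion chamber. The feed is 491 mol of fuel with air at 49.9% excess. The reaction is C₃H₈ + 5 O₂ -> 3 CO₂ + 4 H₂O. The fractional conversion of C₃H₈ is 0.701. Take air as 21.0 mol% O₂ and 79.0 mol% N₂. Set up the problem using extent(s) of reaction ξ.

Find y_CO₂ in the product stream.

Stoichiometric O₂ = 5 × 491 = 2455 mol; O₂ fed = 2455 × 1.499 = 3680 mol.
N₂ fed = 3680 × 79/21 = 13840 mol.
Fuel reacted = 0.701 × 491 → ξ = 344.2 mol.
Outlet (n = n₀ + ν ξ):
  C₃H₈: 491 − 1(344.2) = 146.8
  O₂: 3680 − 5(344.2) = 1959
  N₂: 13840 (inert)
  CO₂: 0 + 3(344.2) = 1033
  H₂O: 0 + 4(344.2) = 1377
Total out = 18360 mol; y_CO₂ = 1033 / 18360 = 0.05624.

0.0562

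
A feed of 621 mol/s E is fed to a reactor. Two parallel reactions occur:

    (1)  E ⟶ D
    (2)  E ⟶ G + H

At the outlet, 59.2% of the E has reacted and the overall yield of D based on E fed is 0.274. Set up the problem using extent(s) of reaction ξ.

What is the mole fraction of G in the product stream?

0.241

Yield of D: 1ξ₁ / 621 = 0.274 → ξ₁ = 170.2 mol/s.
Conversion of E: 1ξ₁ + 1ξ₂ = 0.592 × 621 = 367.6 → ξ₂ = 197.5 mol/s.
Outlet amounts (n = n₀ + Σ ν·ξ):
  E: 621 − 1(170.2) − 1(197.5) = 253.4
  D: 0 + 1(170.2) = 170.2
  G: 0 + 1(197.5) = 197.5
  H: 0 + 1(197.5) = 197.5
Total out = 818.5 mol/s; y_G = 197.5 / 818.5 = 0.2413.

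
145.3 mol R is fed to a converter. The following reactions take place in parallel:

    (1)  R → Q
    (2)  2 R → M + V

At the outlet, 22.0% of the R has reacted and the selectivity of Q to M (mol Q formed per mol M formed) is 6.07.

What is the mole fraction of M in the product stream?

0.0273

Conversion of R: R consumed = 0.22 × 145.3 = 31.97 mol = 1ξ₁ + 2ξ₂.
Selectivity: 1ξ₁ / (1ξ₂) = 6.07 → ξ₁ = 6.07 ξ₂.
Substitute: (1·6.07 + 2) ξ₂ = 31.97 → ξ₂ = 3.961 mol, ξ₁ = 24.04 mol.
Outlet amounts (n = n₀ + Σ ν·ξ):
  R: 145.3 − 1(24.04) − 2(3.961) = 113.3
  Q: 0 + 1(24.04) = 24.04
  M: 0 + 1(3.961) = 3.961
  V: 0 + 1(3.961) = 3.961
Total out = 145.3 mol; y_M = 3.961 / 145.3 = 0.02726.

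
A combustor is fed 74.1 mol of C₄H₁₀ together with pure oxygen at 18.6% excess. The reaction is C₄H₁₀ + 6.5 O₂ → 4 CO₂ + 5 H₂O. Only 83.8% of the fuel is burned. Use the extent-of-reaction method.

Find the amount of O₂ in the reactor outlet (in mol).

168 mol

Stoichiometric O₂ = 6.5 × 74.1 = 481.6 mol; O₂ fed = 481.6 × 1.186 = 571.2 mol.
Fuel reacted = 0.838 × 74.1 → ξ = 62.1 mol.
Outlet (n = n₀ + ν ξ):
  C₄H₁₀: 74.1 − 1(62.1) = 12
  O₂: 571.2 − 6.5(62.1) = 167.6
  CO₂: 0 + 4(62.1) = 248.4
  H₂O: 0 + 5(62.1) = 310.5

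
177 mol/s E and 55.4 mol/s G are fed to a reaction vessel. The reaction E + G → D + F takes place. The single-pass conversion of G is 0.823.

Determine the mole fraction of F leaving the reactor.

0.196

G reacted = 0.823 × 55.4 = 45.59 mol/s; ν_G = −1, so ξ = 45.59/1 = 45.59 mol/s.
Outlet amounts (n = n₀ + ν ξ):
  E: 177 − 1(45.59) = 131.4
  G: 55.4 − 1(45.59) = 9.806
  D: 0 + 1(45.59) = 45.59
  F: 0 + 1(45.59) = 45.59
Total out = 232.4 mol/s; y_F = 45.59 / 232.4 = 0.1962.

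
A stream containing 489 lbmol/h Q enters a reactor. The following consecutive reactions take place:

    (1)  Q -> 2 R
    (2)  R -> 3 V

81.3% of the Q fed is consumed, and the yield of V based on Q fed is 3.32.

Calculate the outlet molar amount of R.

Conversion of Q: Q consumed = 1ξ₁ = 0.813 × 489 → ξ₁ = 397.6 lbmol/h.
Yield of V: 3ξ₂ / 489 = 3.32 → ξ₂ = 541.2 lbmol/h.
Outlet amounts (n = n₀ + Σ ν·ξ):
  Q: 489 − 1(397.6) = 91.44
  R: 0 + 2(397.6) − 1(541.2) = 254
  V: 0 + 3(541.2) = 1623

254 lbmol/h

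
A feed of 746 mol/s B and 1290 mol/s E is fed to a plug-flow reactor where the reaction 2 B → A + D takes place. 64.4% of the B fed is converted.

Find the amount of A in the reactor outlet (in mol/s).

B reacted = 0.644 × 746 = 480.4 mol/s; ν_B = −2, so ξ = 480.4/2 = 240.2 mol/s.
Outlet amounts (n = n₀ + ν ξ):
  B: 746 − 2(240.2) = 265.6
  A: 0 + 1(240.2) = 240.2
  D: 0 + 1(240.2) = 240.2
  E: 1290 (inert)

240 mol/s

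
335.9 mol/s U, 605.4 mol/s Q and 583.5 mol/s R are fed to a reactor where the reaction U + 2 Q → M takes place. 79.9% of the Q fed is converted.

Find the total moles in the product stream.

Q reacted = 0.799 × 605.4 = 483.7 mol/s; ν_Q = −2, so ξ = 483.7/2 = 241.9 mol/s.
Outlet amounts (n = n₀ + ν ξ):
  U: 335.9 − 1(241.9) = 94.04
  Q: 605.4 − 2(241.9) = 121.7
  M: 0 + 1(241.9) = 241.9
  R: 583.5 (inert)
Total out = 94.04 + 121.7 + 241.9 + 583.5 = 1041 mol/s.

1040 mol/s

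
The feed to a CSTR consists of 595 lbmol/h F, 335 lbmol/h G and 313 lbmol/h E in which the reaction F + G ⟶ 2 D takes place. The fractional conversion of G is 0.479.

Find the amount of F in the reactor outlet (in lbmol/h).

G reacted = 0.479 × 335 = 160.5 lbmol/h; ν_G = −1, so ξ = 160.5/1 = 160.5 lbmol/h.
Outlet amounts (n = n₀ + ν ξ):
  F: 595 − 1(160.5) = 434.5
  G: 335 − 1(160.5) = 174.5
  D: 0 + 2(160.5) = 320.9
  E: 313 (inert)

435 lbmol/h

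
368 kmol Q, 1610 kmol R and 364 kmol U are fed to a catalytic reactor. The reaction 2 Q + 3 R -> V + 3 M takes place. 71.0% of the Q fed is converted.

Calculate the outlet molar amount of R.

1220 kmol

Q reacted = 0.71 × 368 = 261.3 kmol; ν_Q = −2, so ξ = 261.3/2 = 130.6 kmol.
Outlet amounts (n = n₀ + ν ξ):
  Q: 368 − 2(130.6) = 106.7
  R: 1610 − 3(130.6) = 1218
  V: 0 + 1(130.6) = 130.6
  M: 0 + 3(130.6) = 391.9
  U: 364 (inert)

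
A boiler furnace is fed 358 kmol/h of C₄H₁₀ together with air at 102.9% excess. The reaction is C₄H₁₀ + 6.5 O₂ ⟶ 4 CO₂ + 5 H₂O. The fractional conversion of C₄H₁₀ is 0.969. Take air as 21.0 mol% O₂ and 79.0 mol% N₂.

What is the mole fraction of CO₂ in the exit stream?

0.0594

Stoichiometric O₂ = 6.5 × 358 = 2327 kmol/h; O₂ fed = 2327 × 2.029 = 4721 kmol/h.
N₂ fed = 4721 × 79/21 = 17760 kmol/h.
Fuel reacted = 0.969 × 358 → ξ = 346.9 kmol/h.
Outlet (n = n₀ + ν ξ):
  C₄H₁₀: 358 − 1(346.9) = 11.1
  O₂: 4721 − 6.5(346.9) = 2467
  N₂: 17760 (inert)
  CO₂: 0 + 4(346.9) = 1388
  H₂O: 0 + 5(346.9) = 1735
Total out = 23360 kmol/h; y_CO₂ = 1388 / 23360 = 0.0594.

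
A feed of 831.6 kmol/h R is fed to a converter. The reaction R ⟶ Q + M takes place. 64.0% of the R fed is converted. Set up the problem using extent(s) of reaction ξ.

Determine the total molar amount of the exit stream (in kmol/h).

R reacted = 0.64 × 831.6 = 532.2 kmol/h; ν_R = −1, so ξ = 532.2/1 = 532.2 kmol/h.
Outlet amounts (n = n₀ + ν ξ):
  R: 831.6 − 1(532.2) = 299.4
  Q: 0 + 1(532.2) = 532.2
  M: 0 + 1(532.2) = 532.2
Total out = 299.4 + 532.2 + 532.2 = 1364 kmol/h.

1360 kmol/h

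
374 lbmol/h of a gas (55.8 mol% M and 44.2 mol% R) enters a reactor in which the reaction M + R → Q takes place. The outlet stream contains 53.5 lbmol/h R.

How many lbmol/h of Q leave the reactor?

For R: n = n₀ − 1ξ → 53.5 = 165.3 − 1ξ, giving ξ = 111.8 lbmol/h.
Outlet amounts (n = n₀ + ν ξ):
  M: 208.7 − 1(111.8) = 96.88
  R: 165.3 − 1(111.8) = 53.5
  Q: 0 + 1(111.8) = 111.8

112 lbmol/h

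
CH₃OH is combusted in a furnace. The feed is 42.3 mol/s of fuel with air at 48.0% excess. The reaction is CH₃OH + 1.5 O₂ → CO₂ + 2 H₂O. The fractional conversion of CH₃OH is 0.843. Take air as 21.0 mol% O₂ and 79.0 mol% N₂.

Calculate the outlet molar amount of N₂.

Stoichiometric O₂ = 1.5 × 42.3 = 63.45 mol/s; O₂ fed = 63.45 × 1.480 = 93.91 mol/s.
N₂ fed = 93.91 × 79/21 = 353.3 mol/s.
Fuel reacted = 0.843 × 42.3 → ξ = 35.66 mol/s.
Outlet (n = n₀ + ν ξ):
  CH₃OH: 42.3 − 1(35.66) = 6.641
  O₂: 93.91 − 1.5(35.66) = 40.42
  N₂: 353.3 (inert)
  CO₂: 0 + 1(35.66) = 35.66
  H₂O: 0 + 2(35.66) = 71.32

353 mol/s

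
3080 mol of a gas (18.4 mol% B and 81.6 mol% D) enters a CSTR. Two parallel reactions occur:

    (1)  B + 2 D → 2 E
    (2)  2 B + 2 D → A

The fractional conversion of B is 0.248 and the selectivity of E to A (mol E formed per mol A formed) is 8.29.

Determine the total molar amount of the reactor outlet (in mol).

Conversion of B: B consumed = 0.248 × 566.7 = 140.5 mol = 1ξ₁ + 2ξ₂.
Selectivity: 2ξ₁ / (1ξ₂) = 8.29 → ξ₁ = 4.145 ξ₂.
Substitute: (1·4.145 + 2) ξ₂ = 140.5 → ξ₂ = 22.87 mol, ξ₁ = 94.8 mol.
Outlet amounts (n = n₀ + Σ ν·ξ):
  B: 566.7 − 1(94.8) − 2(22.87) = 426.2
  D: 2513 − 2(94.8) − 2(22.87) = 2278
  E: 0 + 2(94.8) = 189.6
  A: 0 + 1(22.87) = 22.87
Total out = 426.2 + 2278 + 189.6 + 22.87 = 2917 mol.

2920 mol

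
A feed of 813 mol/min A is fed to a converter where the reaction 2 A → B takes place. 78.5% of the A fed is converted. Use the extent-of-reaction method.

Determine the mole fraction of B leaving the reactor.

A reacted = 0.785 × 813 = 638.2 mol/min; ν_A = −2, so ξ = 638.2/2 = 319.1 mol/min.
Outlet amounts (n = n₀ + ν ξ):
  A: 813 − 2(319.1) = 174.8
  B: 0 + 1(319.1) = 319.1
Total out = 493.9 mol/min; y_B = 319.1 / 493.9 = 0.6461.

0.646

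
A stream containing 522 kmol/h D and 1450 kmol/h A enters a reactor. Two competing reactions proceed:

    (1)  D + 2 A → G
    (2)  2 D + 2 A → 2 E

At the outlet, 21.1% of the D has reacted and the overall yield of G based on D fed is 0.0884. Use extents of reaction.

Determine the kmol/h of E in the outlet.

Yield of G: 1ξ₁ / 522 = 0.0884 → ξ₁ = 46.14 kmol/h.
Conversion of D: 1ξ₁ + 2ξ₂ = 0.211 × 522 = 110.1 → ξ₂ = 32 kmol/h.
Outlet amounts (n = n₀ + Σ ν·ξ):
  D: 522 − 1(46.14) − 2(32) = 411.9
  A: 1450 − 2(46.14) − 2(32) = 1294
  G: 0 + 1(46.14) = 46.14
  E: 0 + 2(32) = 64

64 kmol/h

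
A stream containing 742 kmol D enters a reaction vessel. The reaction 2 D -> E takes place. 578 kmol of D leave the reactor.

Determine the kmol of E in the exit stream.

82 kmol

For D: n = n₀ − 2ξ → 578 = 742 − 2ξ, giving ξ = 82 kmol.
Outlet amounts (n = n₀ + ν ξ):
  D: 742 − 2(82) = 578
  E: 0 + 1(82) = 82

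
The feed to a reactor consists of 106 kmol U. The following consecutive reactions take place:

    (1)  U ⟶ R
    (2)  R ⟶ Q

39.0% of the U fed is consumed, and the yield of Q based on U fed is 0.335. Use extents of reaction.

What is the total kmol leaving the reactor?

106 kmol

Conversion of U: U consumed = 1ξ₁ = 0.39 × 106 → ξ₁ = 41.34 kmol.
Yield of Q: 1ξ₂ / 106 = 0.335 → ξ₂ = 35.51 kmol.
Outlet amounts (n = n₀ + Σ ν·ξ):
  U: 106 − 1(41.34) = 64.66
  R: 0 + 1(41.34) − 1(35.51) = 5.83
  Q: 0 + 1(35.51) = 35.51
Total out = 64.66 + 5.83 + 35.51 = 106 kmol.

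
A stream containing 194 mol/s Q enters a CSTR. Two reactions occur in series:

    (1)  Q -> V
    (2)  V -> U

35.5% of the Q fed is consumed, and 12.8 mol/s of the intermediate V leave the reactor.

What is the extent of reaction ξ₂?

ξ₂ = 56.1 mol/s

Conversion of Q: Q consumed = 1ξ₁ = 0.355 × 194 → ξ₁ = 68.87 mol/s.
V balance: n_V = 0 + 1ξ₁ − 1ξ₂ = 12.8 → ξ₂ = (1·68.87 − 12.8)/1 = 56.07 mol/s.
Outlet amounts (n = n₀ + Σ ν·ξ):
  Q: 194 − 1(68.87) = 125.1
  V: 0 + 1(68.87) − 1(56.07) = 12.8
  U: 0 + 1(56.07) = 56.07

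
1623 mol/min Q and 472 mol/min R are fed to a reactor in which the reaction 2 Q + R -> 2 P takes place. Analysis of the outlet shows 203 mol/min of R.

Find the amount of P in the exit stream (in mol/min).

538 mol/min

For R: n = n₀ − 1ξ → 203 = 472 − 1ξ, giving ξ = 269 mol/min.
Outlet amounts (n = n₀ + ν ξ):
  Q: 1623 − 2(269) = 1085
  R: 472 − 1(269) = 203
  P: 0 + 2(269) = 538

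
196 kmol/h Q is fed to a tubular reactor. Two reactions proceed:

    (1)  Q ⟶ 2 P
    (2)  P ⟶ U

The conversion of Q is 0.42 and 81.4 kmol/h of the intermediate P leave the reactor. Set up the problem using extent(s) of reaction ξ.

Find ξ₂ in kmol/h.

Conversion of Q: Q consumed = 1ξ₁ = 0.42 × 196 → ξ₁ = 82.32 kmol/h.
P balance: n_P = 0 + 2ξ₁ − 1ξ₂ = 81.4 → ξ₂ = (2·82.32 − 81.4)/1 = 83.24 kmol/h.
Outlet amounts (n = n₀ + Σ ν·ξ):
  Q: 196 − 1(82.32) = 113.7
  P: 0 + 2(82.32) − 1(83.24) = 81.4
  U: 0 + 1(83.24) = 83.24

ξ₂ = 83.2 kmol/h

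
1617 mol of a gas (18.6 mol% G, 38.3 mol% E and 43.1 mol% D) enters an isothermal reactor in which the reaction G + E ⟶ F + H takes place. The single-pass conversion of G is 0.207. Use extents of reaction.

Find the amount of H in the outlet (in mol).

G reacted = 0.207 × 300.8 = 62.26 mol; ν_G = −1, so ξ = 62.26/1 = 62.26 mol.
Outlet amounts (n = n₀ + ν ξ):
  G: 300.8 − 1(62.26) = 238.5
  E: 619.3 − 1(62.26) = 557.1
  F: 0 + 1(62.26) = 62.26
  H: 0 + 1(62.26) = 62.26
  D: 696.9 (inert)

62.3 mol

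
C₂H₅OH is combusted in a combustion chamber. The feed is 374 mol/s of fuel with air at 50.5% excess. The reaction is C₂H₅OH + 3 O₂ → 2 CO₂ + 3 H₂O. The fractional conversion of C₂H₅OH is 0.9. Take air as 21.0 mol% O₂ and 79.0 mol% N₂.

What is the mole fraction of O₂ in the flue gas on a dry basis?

Stoichiometric O₂ = 3 × 374 = 1122 mol/s; O₂ fed = 1122 × 1.505 = 1689 mol/s.
N₂ fed = 1689 × 79/21 = 6352 mol/s.
Fuel reacted = 0.9 × 374 → ξ = 336.6 mol/s.
Outlet (n = n₀ + ν ξ):
  C₂H₅OH: 374 − 1(336.6) = 37.4
  O₂: 1689 − 3(336.6) = 678.8
  N₂: 6352 (inert)
  CO₂: 0 + 2(336.6) = 673.2
  H₂O: 0 + 3(336.6) = 1010
Dry total = 7742 mol/s; y_O₂ (dry) = 678.8 / 7742 = 0.08768.

0.0877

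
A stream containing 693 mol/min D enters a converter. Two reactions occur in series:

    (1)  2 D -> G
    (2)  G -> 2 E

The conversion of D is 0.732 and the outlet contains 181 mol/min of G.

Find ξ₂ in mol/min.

ξ₂ = 72.6 mol/min

Conversion of D: D consumed = 2ξ₁ = 0.732 × 693 → ξ₁ = 253.6 mol/min.
G balance: n_G = 0 + 1ξ₁ − 1ξ₂ = 181 → ξ₂ = (1·253.6 − 181)/1 = 72.64 mol/min.
Outlet amounts (n = n₀ + Σ ν·ξ):
  D: 693 − 2(253.6) = 185.7
  G: 0 + 1(253.6) − 1(72.64) = 181
  E: 0 + 2(72.64) = 145.3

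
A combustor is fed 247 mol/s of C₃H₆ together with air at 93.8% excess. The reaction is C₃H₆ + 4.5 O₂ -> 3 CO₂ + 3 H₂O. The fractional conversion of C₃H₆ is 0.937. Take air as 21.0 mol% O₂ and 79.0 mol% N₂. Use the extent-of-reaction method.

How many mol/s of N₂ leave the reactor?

8100 mol/s

Stoichiometric O₂ = 4.5 × 247 = 1112 mol/s; O₂ fed = 1112 × 1.938 = 2154 mol/s.
N₂ fed = 2154 × 79/21 = 8103 mol/s.
Fuel reacted = 0.937 × 247 → ξ = 231.4 mol/s.
Outlet (n = n₀ + ν ξ):
  C₃H₆: 247 − 1(231.4) = 15.56
  O₂: 2154 − 4.5(231.4) = 1113
  N₂: 8103 (inert)
  CO₂: 0 + 3(231.4) = 694.3
  H₂O: 0 + 3(231.4) = 694.3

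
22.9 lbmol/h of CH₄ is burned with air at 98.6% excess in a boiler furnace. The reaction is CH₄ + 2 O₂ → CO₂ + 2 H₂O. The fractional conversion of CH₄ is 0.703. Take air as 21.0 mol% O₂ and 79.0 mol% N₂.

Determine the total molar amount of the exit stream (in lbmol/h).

Stoichiometric O₂ = 2 × 22.9 = 45.8 lbmol/h; O₂ fed = 45.8 × 1.986 = 90.96 lbmol/h.
N₂ fed = 90.96 × 79/21 = 342.2 lbmol/h.
Fuel reacted = 0.703 × 22.9 → ξ = 16.1 lbmol/h.
Outlet (n = n₀ + ν ξ):
  CH₄: 22.9 − 1(16.1) = 6.801
  O₂: 90.96 − 2(16.1) = 58.76
  N₂: 342.2 (inert)
  CO₂: 0 + 1(16.1) = 16.1
  H₂O: 0 + 2(16.1) = 32.2
Total out = 6.801 + 58.76 + 342.2 + 16.1 + 32.2 = 456 lbmol/h.

456 lbmol/h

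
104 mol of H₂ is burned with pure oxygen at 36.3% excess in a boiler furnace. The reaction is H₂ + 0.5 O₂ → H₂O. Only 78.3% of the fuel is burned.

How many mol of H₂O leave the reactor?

81.4 mol

Stoichiometric O₂ = 0.5 × 104 = 52 mol; O₂ fed = 52 × 1.363 = 70.88 mol.
Fuel reacted = 0.783 × 104 → ξ = 81.43 mol.
Outlet (n = n₀ + ν ξ):
  H₂: 104 − 1(81.43) = 22.57
  O₂: 70.88 − 0.5(81.43) = 30.16
  H₂O: 0 + 1(81.43) = 81.43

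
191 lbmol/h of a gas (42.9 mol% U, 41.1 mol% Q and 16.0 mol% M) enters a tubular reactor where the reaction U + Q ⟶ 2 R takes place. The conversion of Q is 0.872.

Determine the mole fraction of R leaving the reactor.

0.717

Q reacted = 0.872 × 78.5 = 68.45 lbmol/h; ν_Q = −1, so ξ = 68.45/1 = 68.45 lbmol/h.
Outlet amounts (n = n₀ + ν ξ):
  U: 81.94 − 1(68.45) = 13.49
  Q: 78.5 − 1(68.45) = 10.05
  R: 0 + 2(68.45) = 136.9
  M: 30.56 (inert)
Total out = 191 lbmol/h; y_R = 136.9 / 191 = 0.7168.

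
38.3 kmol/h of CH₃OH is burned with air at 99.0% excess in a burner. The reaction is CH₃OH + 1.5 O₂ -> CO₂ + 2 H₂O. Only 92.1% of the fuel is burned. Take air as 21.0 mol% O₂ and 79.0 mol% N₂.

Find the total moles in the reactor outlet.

Stoichiometric O₂ = 1.5 × 38.3 = 57.45 kmol/h; O₂ fed = 57.45 × 1.990 = 114.3 kmol/h.
N₂ fed = 114.3 × 79/21 = 430.1 kmol/h.
Fuel reacted = 0.921 × 38.3 → ξ = 35.27 kmol/h.
Outlet (n = n₀ + ν ξ):
  CH₃OH: 38.3 − 1(35.27) = 3.026
  O₂: 114.3 − 1.5(35.27) = 61.41
  N₂: 430.1 (inert)
  CO₂: 0 + 1(35.27) = 35.27
  H₂O: 0 + 2(35.27) = 70.55
Total out = 3.026 + 61.41 + 430.1 + 35.27 + 70.55 = 600.3 kmol/h.

600 kmol/h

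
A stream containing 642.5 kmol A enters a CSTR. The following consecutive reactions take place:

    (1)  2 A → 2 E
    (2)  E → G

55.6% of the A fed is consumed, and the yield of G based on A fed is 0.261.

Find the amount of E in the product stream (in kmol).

Conversion of A: A consumed = 2ξ₁ = 0.556 × 642.5 → ξ₁ = 178.6 kmol.
Yield of G: 1ξ₂ / 642.5 = 0.261 → ξ₂ = 167.7 kmol.
Outlet amounts (n = n₀ + Σ ν·ξ):
  A: 642.5 − 2(178.6) = 285.3
  E: 0 + 2(178.6) − 1(167.7) = 189.5
  G: 0 + 1(167.7) = 167.7

190 kmol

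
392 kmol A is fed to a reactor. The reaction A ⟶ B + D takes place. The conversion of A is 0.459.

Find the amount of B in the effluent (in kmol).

A reacted = 0.459 × 392 = 179.9 kmol; ν_A = −1, so ξ = 179.9/1 = 179.9 kmol.
Outlet amounts (n = n₀ + ν ξ):
  A: 392 − 1(179.9) = 212.1
  B: 0 + 1(179.9) = 179.9
  D: 0 + 1(179.9) = 179.9

180 kmol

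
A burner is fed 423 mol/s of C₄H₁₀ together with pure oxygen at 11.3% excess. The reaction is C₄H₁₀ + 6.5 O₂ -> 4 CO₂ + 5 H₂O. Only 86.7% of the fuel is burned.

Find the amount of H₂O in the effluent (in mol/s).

Stoichiometric O₂ = 6.5 × 423 = 2750 mol/s; O₂ fed = 2750 × 1.113 = 3060 mol/s.
Fuel reacted = 0.867 × 423 → ξ = 366.7 mol/s.
Outlet (n = n₀ + ν ξ):
  C₄H₁₀: 423 − 1(366.7) = 56.26
  O₂: 3060 − 6.5(366.7) = 676.4
  CO₂: 0 + 4(366.7) = 1467
  H₂O: 0 + 5(366.7) = 1834

1830 mol/s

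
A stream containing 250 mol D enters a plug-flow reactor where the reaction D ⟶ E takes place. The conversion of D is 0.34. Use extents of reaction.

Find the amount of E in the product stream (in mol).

D reacted = 0.34 × 250 = 85 mol; ν_D = −1, so ξ = 85/1 = 85 mol.
Outlet amounts (n = n₀ + ν ξ):
  D: 250 − 1(85) = 165
  E: 0 + 1(85) = 85

85 mol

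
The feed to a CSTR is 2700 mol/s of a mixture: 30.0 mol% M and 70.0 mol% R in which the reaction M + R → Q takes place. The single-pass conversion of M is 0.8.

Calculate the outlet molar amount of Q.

M reacted = 0.8 × 810 = 648 mol/s; ν_M = −1, so ξ = 648/1 = 648 mol/s.
Outlet amounts (n = n₀ + ν ξ):
  M: 810 − 1(648) = 162
  R: 1890 − 1(648) = 1242
  Q: 0 + 1(648) = 648

648 mol/s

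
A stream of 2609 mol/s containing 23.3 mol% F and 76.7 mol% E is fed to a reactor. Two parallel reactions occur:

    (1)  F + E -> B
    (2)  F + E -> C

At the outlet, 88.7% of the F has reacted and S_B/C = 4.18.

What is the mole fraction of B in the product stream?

0.21

Conversion of F: F consumed = 0.887 × 607.9 = 539.2 mol/s = 1ξ₁ + 1ξ₂.
Selectivity: 1ξ₁ / (1ξ₂) = 4.18 → ξ₁ = 4.18 ξ₂.
Substitute: (1·4.18 + 1) ξ₂ = 539.2 → ξ₂ = 104.1 mol/s, ξ₁ = 435.1 mol/s.
Outlet amounts (n = n₀ + Σ ν·ξ):
  F: 607.9 − 1(435.1) − 1(104.1) = 68.69
  E: 2001 − 1(435.1) − 1(104.1) = 1462
  B: 0 + 1(435.1) = 435.1
  C: 0 + 1(104.1) = 104.1
Total out = 2070 mol/s; y_B = 435.1 / 2070 = 0.2102.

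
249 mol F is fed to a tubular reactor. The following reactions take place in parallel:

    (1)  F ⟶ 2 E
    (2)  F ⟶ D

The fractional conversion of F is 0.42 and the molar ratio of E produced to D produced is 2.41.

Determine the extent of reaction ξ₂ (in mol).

Conversion of F: F consumed = 0.42 × 249 = 104.6 mol = 1ξ₁ + 1ξ₂.
Selectivity: 2ξ₁ / (1ξ₂) = 2.41 → ξ₁ = 1.205 ξ₂.
Substitute: (1·1.205 + 1) ξ₂ = 104.6 → ξ₂ = 47.43 mol, ξ₁ = 57.15 mol.
Outlet amounts (n = n₀ + Σ ν·ξ):
  F: 249 − 1(57.15) − 1(47.43) = 144.4
  E: 0 + 2(57.15) = 114.3
  D: 0 + 1(47.43) = 47.43

ξ₂ = 47.4 mol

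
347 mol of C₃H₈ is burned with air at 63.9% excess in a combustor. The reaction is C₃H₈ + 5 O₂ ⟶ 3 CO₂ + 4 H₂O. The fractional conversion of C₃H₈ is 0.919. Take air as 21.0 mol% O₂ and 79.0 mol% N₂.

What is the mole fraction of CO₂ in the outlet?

Stoichiometric O₂ = 5 × 347 = 1735 mol; O₂ fed = 1735 × 1.639 = 2844 mol.
N₂ fed = 2844 × 79/21 = 10700 mol.
Fuel reacted = 0.919 × 347 → ξ = 318.9 mol.
Outlet (n = n₀ + ν ξ):
  C₃H₈: 347 − 1(318.9) = 28.11
  O₂: 2844 − 5(318.9) = 1249
  N₂: 10700 (inert)
  CO₂: 0 + 3(318.9) = 956.7
  H₂O: 0 + 4(318.9) = 1276
Total out = 14210 mol; y_CO₂ = 956.7 / 14210 = 0.06734.

0.0673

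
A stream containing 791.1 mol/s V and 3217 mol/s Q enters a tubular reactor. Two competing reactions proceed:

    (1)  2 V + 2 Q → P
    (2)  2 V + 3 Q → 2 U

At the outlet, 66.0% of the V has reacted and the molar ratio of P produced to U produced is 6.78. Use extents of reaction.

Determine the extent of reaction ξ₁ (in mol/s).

Conversion of V: V consumed = 0.66 × 791.1 = 522.1 mol/s = 2ξ₁ + 2ξ₂.
Selectivity: 1ξ₁ / (2ξ₂) = 6.78 → ξ₁ = 13.56 ξ₂.
Substitute: (2·13.56 + 2) ξ₂ = 522.1 → ξ₂ = 17.93 mol/s, ξ₁ = 243.1 mol/s.
Outlet amounts (n = n₀ + Σ ν·ξ):
  V: 791.1 − 2(243.1) − 2(17.93) = 269
  Q: 3217 − 2(243.1) − 3(17.93) = 2677
  P: 0 + 1(243.1) = 243.1
  U: 0 + 2(17.93) = 35.86

ξ₁ = 243 mol/s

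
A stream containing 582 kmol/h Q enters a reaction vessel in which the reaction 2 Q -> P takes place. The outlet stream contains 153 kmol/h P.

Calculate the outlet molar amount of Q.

276 kmol/h

For P: n = n₀ + 1ξ → 153 = 0 + 1ξ, giving ξ = 153 kmol/h.
Outlet amounts (n = n₀ + ν ξ):
  Q: 582 − 2(153) = 276
  P: 0 + 1(153) = 153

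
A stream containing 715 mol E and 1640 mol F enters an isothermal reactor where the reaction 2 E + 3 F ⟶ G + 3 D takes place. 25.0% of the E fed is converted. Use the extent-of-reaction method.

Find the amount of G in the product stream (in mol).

E reacted = 0.25 × 715 = 178.8 mol; ν_E = −2, so ξ = 178.8/2 = 89.38 mol.
Outlet amounts (n = n₀ + ν ξ):
  E: 715 − 2(89.38) = 536.2
  F: 1640 − 3(89.38) = 1372
  G: 0 + 1(89.38) = 89.38
  D: 0 + 3(89.38) = 268.1

89.4 mol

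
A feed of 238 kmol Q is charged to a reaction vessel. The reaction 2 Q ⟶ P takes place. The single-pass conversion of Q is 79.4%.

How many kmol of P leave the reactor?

94.5 kmol

Q reacted = 0.794 × 238 = 189 kmol; ν_Q = −2, so ξ = 189/2 = 94.49 kmol.
Outlet amounts (n = n₀ + ν ξ):
  Q: 238 − 2(94.49) = 49.03
  P: 0 + 1(94.49) = 94.49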